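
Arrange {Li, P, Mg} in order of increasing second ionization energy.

Mg < P < Li

After 1 electron has been removed, what remains? Li⁺ is the bare [He] core; P⁺ still has 4 valence electrons; Mg⁺ still has 1 valence electron.
Core electrons are held far more tightly than valence electrons, so Li tops the IE_2 order.
Valence configurations: P⁺ [Ne]3s²3p², Mg⁺ [Ne]3s¹.
Approximate IE_2 values (kJ/mol): Li 7298, P 1907, Mg 1451.
So the second ionization energies run Mg < P < Li.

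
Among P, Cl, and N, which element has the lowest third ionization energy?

After 2 electrons have been removed, what remains? P²⁺ still has 3 valence electrons; Cl²⁺ still has 5 valence electrons; N²⁺ still has 3 valence electrons.
All are still removing valence electrons, so compare the +2 ions as you would atoms: IE_3 generally rises across a period (higher Z_eff) and falls down a group (larger shell), subject to the usual subshell exceptions.
Valence configurations: P²⁺ [Ne]3s²3p¹, Cl²⁺ [Ne]3s²3p³, N²⁺ [He]2s²2p¹.
Approximate IE_3 values (kJ/mol): P 2914, Cl 3822, N 4578.
Putting it together, IE_3: P < Cl < N.

P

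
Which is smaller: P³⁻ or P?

P

Forming P³⁻ adds 3 electrons to P. More electron–electron repulsion in the same shell, with unchanged nuclear charge, lets the cloud expand.
An anion is larger than its parent atom: P³⁻ > P.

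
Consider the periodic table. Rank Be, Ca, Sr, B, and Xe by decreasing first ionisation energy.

IE₁ increases left→right with effective nuclear charge and decreases top→bottom as the valence shell moves farther out.
These span different periods and groups, so the two trends combine.
Ca > Sr: Ca sits above Sr in group 2, so the down-group effect alone puts Ca higher.
B > Ca: both effects reinforce here, so B is clearly the higher of the two.
Be > B: this pair runs against the simple trend — see the exception note.
Xe > Be: the two effects oppose for this pair; the across-period effect wins (1170 vs 900 kJ/mol).
Note the exception: Be has a higher first ionization energy than B, contrary to the simple trend — removing B's lone 2p electron is easier than breaking Be's filled 2s².
For reference (kJ/mol): Be 900, B 801, Ca 590, Sr 550, Xe 1170.
So from highest to lowest: Xe > Be > B > Ca > Sr.

Xe > Be > B > Ca > Sr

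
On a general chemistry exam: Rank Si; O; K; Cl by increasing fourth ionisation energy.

Si < Cl < K < O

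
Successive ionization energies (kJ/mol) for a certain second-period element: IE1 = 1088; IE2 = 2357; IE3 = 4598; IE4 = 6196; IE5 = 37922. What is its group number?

Group 14

Look for the largest jump between consecutive ionization energies: IE5/IE4 ≈ 6.1, far larger than any earlier ratio.
That jump marks the point where a core electron is being removed. So the atom has 4 valence electrons.
A main-group element with 4 valence electrons is in group 14.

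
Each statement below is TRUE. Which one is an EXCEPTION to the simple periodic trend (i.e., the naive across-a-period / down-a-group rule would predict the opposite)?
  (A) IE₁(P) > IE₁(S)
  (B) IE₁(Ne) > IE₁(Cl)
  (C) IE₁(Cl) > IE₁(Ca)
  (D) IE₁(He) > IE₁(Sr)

The general trend: IE₁ increases across a period and decreases down a group.
(A) P (period 3, group 15) vs S (period 3, group 16): the stated order contradicts the simple trend.
(B) Ne (period 2, group 18) vs Cl (period 3, group 17): the stated order agrees with the simple trend.
(C) Cl (period 3, group 17) vs Ca (period 4, group 2): the stated order agrees with the simple trend.
(D) He (period 1, group 18) vs Sr (period 5, group 2): the stated order agrees with the simple trend.
The exception is (A): S (3p⁴) ionizes more easily than half-filled P (3p³) because the paired 3p electron in S is pushed out by e⁻–e⁻ repulsion.

(A)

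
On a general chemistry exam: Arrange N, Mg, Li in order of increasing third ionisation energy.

After 2 electrons have been removed, what remains? N²⁺ still has 3 valence electrons; Mg²⁺ is the bare [Ne] core; Li²⁺ is already 1 electron into the core.
Core electrons are held far more tightly than valence electrons, so Mg and Li top the IE_3 order.
Tabulated IE_3 (kJ/mol): N 4578, Mg 7733, Li 11815.
Putting it together, IE_3: N < Mg < Li.

N < Mg < Li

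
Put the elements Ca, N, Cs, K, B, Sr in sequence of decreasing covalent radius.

B is in period 2, group 13; N is in period 2, group 15; K is in period 4, group 1; Ca is in period 4, group 2; Sr is in period 5, group 2; Cs is in period 6, group 1.
Across a period the added protons contract the valence shell; down a group each new principal shell makes the atom larger.
These span different periods and groups, so the two trends combine.
B > N: both are in period 2; the period trend gives B the larger value.
Ca > B: relative to B, both the across-period and down-group shifts push Ca's atomic radius up.
Sr > Ca: they share group 2; the group trend gives Sr the larger value.
K > Sr: period and group pull opposite ways; the across-period shift dominates (196 vs 185 pm).
Cs > K: they share group 1; the group trend gives Cs the larger value.
For reference (pm): B 85, N 71, K 196, Ca 171, Sr 185, Cs 232.
So from largest to smallest: Cs > K > Sr > Ca > B > N.

Cs > K > Sr > Ca > B > N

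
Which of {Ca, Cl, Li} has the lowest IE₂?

The second ionization energy removes an electron from the +1 ion. For each element: Ca⁺ still has 1 valence electron; Cl⁺ still has 6 valence electrons; Li⁺ is the bare [He] core.
Core electrons are held far more tightly than valence electrons, so Li tops the IE_2 order.
Valence configurations: Ca⁺ [Ar]4s¹, Cl⁺ [Ne]3s²3p⁴.
Approximate IE_2 values (kJ/mol): Ca 1145, Cl 2298, Li 7298.
Hence IE_2: Ca < Cl < Li.

Ca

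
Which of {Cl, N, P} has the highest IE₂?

N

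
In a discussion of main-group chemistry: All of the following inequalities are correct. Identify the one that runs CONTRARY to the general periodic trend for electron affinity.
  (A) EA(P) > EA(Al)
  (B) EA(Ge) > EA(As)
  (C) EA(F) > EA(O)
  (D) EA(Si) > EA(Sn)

(B)

The general trend: electron affinity increases across a period and decreases down a group.
(A) P (period 3, group 15) vs Al (period 3, group 13): the stated order agrees with the simple trend.
(B) Ge (period 4, group 14) vs As (period 4, group 15): the stated order contradicts the simple trend.
(C) F (period 2, group 17) vs O (period 2, group 16): the stated order agrees with the simple trend.
(D) Si (period 3, group 14) vs Sn (period 5, group 14): the stated order agrees with the simple trend.
The exception is (B): adding an electron to As's half-filled 4p³ is unfavourable, so Ge (4p²) has the more exothermic EA.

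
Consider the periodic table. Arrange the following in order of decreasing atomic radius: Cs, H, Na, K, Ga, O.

Moving right in a period, electrons are added to the same shell under a stronger nuclear pull, so atoms get smaller; moving down, a new shell is opened and atoms get larger.
Here both period and group differ, so the two effects have to be weighed against each other.
O > H: the two effects oppose for this pair; the down-group effect wins (63 vs 32 pm).
Ga > O: relative to O, both the across-period and down-group shifts push Ga's atomic radius up.
Na > Ga: the two effects oppose for this pair; the across-period effect wins (155 vs 124 pm).
K > Na: K sits below Na in group 1, so the down-group effect alone puts K larger.
Cs > K: Cs sits below K in group 1, so the down-group effect alone puts Cs larger.
Approximate values (pm): H 32, O 63, Na 155, K 196, Ga 124, Cs 232.
So from largest to smallest: Cs > K > Na > Ga > O > H.

Cs, K, Na, Ga, O, H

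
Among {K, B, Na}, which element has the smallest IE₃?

B

After 2 electrons have been removed, what remains? K²⁺ is already 1 electron into the core; B²⁺ still has 1 valence electron; Na²⁺ is already 1 electron into the core.
Core electrons are held far more tightly than valence electrons, so K and Na top the IE_3 order.
Tabulated IE_3 (kJ/mol): K 4420, B 3660, Na 6910.
Hence IE_3: B < K < Na.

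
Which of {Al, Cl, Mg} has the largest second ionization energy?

Cl

IE_2 is the cost of taking one more electron from the +1 cation: Al⁺ still has 2 valence electrons; Cl⁺ still has 6 valence electrons; Mg⁺ still has 1 valence electron.
All are still removing valence electrons, so compare the +1 ions as you would atoms: IE_2 generally rises across a period (higher Z_eff) and falls down a group (larger shell), subject to the usual subshell exceptions.
Valence configurations: Al⁺ [Ne]3s², Cl⁺ [Ne]3s²3p⁴, Mg⁺ [Ne]3s¹.
Approximate IE_2 values (kJ/mol): Al 1817, Cl 2298, Mg 1451.
Putting it together, IE_2: Mg < Al < Cl.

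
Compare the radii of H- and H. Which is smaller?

Forming H- adds 1 electron to H. More electron–electron repulsion in the same shell, with unchanged nuclear charge, lets the cloud expand.
An anion is larger than its parent atom: H- > H.

H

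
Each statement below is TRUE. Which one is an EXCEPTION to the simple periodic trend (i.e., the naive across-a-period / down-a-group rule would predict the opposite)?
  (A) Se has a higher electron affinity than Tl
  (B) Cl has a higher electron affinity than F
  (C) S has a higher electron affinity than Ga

The general trend: electron affinity increases across a period and decreases down a group.
(A) Se (period 4, group 16) vs Tl (period 6, group 13): the stated order agrees with the simple trend.
(B) Cl (period 3, group 17) vs F (period 2, group 17): the stated order contradicts the simple trend.
(C) S (period 3, group 16) vs Ga (period 4, group 13): the stated order agrees with the simple trend.
The exception is (B): F's small 2p subshell makes the incoming electron feel strong e⁻–e⁻ repulsion, so Cl actually releases more energy on gaining an electron.

(B)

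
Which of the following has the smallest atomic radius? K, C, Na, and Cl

C

C is in period 2, group 14; Na is in period 3, group 1; Cl is in period 3, group 17; K is in period 4, group 1.
Moving right in a period, electrons are added to the same shell under a stronger nuclear pull, so atoms get smaller; moving down, a new shell is opened and atoms get larger.
These span different periods and groups, so the two trends combine.
Cl > C: period and group pull opposite ways; the down-group shift dominates (99 vs 75 pm).
Na > Cl: both are in period 3; the period trend gives Na the larger value.
K > Na: they share group 1; the group trend gives K the larger value.
Approximate values (pm): C 75, Na 155, Cl 99, K 196.
The smallest atomic radius among these belongs to C.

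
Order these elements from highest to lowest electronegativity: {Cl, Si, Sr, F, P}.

F, Cl, P, Si, Sr

Atoms toward the upper right of the periodic table pull bonding electrons most strongly.
Here both period and group differ, so the two effects have to be weighed against each other.
Si > Sr: relative to Sr, both the across-period and down-group shifts push Si's electronegativity up.
P > Si: P lies to the right of Si in period 3, so the across-period effect alone puts P higher.
Cl > P: Cl lies to the right of P in period 3, so the across-period effect alone puts Cl higher.
F > Cl: they share group 17; the group trend gives F the larger value.
Approximate values (Pauling): F 3.98, Si 1.90, P 2.19, Cl 3.16, Sr 0.95.
So from highest to lowest: F > Cl > P > Si > Sr.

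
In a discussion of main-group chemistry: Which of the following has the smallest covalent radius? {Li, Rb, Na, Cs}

Li

Li is in period 2, group 1; Na is in period 3, group 1; Rb is in period 5, group 1; Cs is in period 6, group 1.
Moving right in a period, electrons are added to the same shell under a stronger nuclear pull, so atoms get smaller; moving down, a new shell is opened and atoms get larger.
All are in group 1, so atomic radius increases down the group.
The smallest covalent radius among these belongs to Li.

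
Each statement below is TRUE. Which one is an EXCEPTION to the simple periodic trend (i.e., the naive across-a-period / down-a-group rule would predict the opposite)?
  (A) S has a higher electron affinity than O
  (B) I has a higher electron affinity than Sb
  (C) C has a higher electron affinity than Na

The general trend: electron affinity increases across a period and decreases down a group.
(A) S (period 3, group 16) vs O (period 2, group 16): the stated order contradicts the simple trend.
(B) I (period 5, group 17) vs Sb (period 5, group 15): the stated order agrees with the simple trend.
(C) C (period 2, group 14) vs Na (period 3, group 1): the stated order agrees with the simple trend.
The exception is (A): the compact 2p subshell of O repels the added electron more than S's larger 3p does.

(A)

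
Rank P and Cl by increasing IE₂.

P < Cl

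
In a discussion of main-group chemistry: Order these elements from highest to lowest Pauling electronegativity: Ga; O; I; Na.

O > I > Ga > Na

O is in period 2, group 16; Na is in period 3, group 1; Ga is in period 4, group 13; I is in period 5, group 17.
EN rises left→right (higher Z_eff, smaller atoms) and falls top→bottom (larger, more shielded atoms).
These span different periods and groups, so the two trends combine.
Ga > Na: the two effects oppose for this pair; the across-period effect wins (1.81 vs 0.93).
I > Ga: the two effects oppose for this pair; the across-period effect wins (2.66 vs 1.81).
O > I: period and group pull opposite ways; the down-group shift dominates (3.44 vs 2.66).
For reference (Pauling): O 3.44, Na 0.93, Ga 1.81, I 2.66.
So from highest to lowest: O > I > Ga > Na.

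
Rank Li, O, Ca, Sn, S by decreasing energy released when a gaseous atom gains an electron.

Electron affinity generally becomes more exothermic across a period toward the halogens and less exothermic down a group.
These span different periods and groups, so the two trends combine.
Li > Ca: the two effects oppose for this pair; the down-group effect wins (60 vs 2 kJ/mol).
Sn > Li: the two effects oppose for this pair; the across-period effect wins (107 vs 60 kJ/mol).
O > Sn: relative to Sn, both the across-period and down-group shifts push O's electron affinity up.
S > O: this pair runs against the simple trend — see the exception note.
Note the exception: S has a higher electron affinity than O, contrary to the simple trend — the compact 2p subshell of O repels the added electron more than S's larger 3p does.
Tabulated electron affinity (kJ/mol): Li 60, O 141, S 200, Ca 2, Sn 107.
So from highest to lowest: S > O > Sn > Li > Ca.

S > O > Sn > Li > Ca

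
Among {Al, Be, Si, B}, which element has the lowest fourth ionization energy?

After 3 electrons have been removed, what remains? Al³⁺ is the bare [Ne] core; Be³⁺ is already 1 electron into the core; Si³⁺ still has 1 valence electron; B³⁺ is the bare [He] core.
Core electrons are held far more tightly than valence electrons, so Al, Be and B top the IE_4 order.
The numbers (kJ/mol): Al 11577, Be 21007, Si 4356, B 25026.
Hence IE_4: Si < Al < Be < B.

Si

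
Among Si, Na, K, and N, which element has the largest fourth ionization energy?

IE_4 is the cost of taking one more electron from the +3 cation: Si³⁺ still has 1 valence electron; Na³⁺ is already 2 electrons into the core; K³⁺ is already 2 electrons into the core; N³⁺ still has 2 valence electrons.
Usually core removal costs more than valence removal, but here the competition is close: a tightly held n=2 valence electron can cost more to remove than an n=3 core electron, so the actual values have to decide it.
Valence configurations: Si³⁺ [Ne]3s¹, N³⁺ [He]2s².
The numbers (kJ/mol): Si 4356, Na 9543, K 5877, N 7475.
Putting it together, IE_4: Si < K < N < Na.

Na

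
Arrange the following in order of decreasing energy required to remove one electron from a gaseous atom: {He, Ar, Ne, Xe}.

He is in period 1, group 18; Ne is in period 2, group 18; Ar is in period 3, group 18; Xe is in period 5, group 18.
First ionization energy rises across a period (greater Z_eff holds electrons more tightly) and falls down a group (valence electrons are farther from the nucleus).
All are in group 18, so first ionization energy increases up the group.
So from highest to lowest: He > Ne > Ar > Xe.

He, Ne, Ar, Xe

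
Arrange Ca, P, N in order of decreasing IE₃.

After 2 electrons have been removed, what remains? Ca²⁺ is the bare [Ar] core; P²⁺ still has 3 valence electrons; N²⁺ still has 3 valence electrons.
Pulling an electron out of a noble-gas core costs far more than removing a remaining valence electron, so Ca sits at the high end of IE_3.
Valence configurations: P²⁺ [Ne]3s²3p¹, N²⁺ [He]2s²2p¹.
Tabulated IE_3 (kJ/mol): Ca 4912, P 2914, N 4578.
So the third ionization energies run P < N < Ca.

Ca, N, P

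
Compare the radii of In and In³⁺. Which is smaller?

Forming In³⁺ removes 3 electrons from In. Fewer electrons for the same nuclear charge means less shielding and a higher Z_eff on the remaining electrons, and for main-group metals the entire outer shell is lost.
A cation is smaller than its parent atom: In³⁺ < In.

In³⁺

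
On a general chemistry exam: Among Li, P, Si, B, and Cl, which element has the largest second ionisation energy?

The second ionization energy removes an electron from the +1 ion. For each element: Li⁺ is the bare [He] core; P⁺ still has 4 valence electrons; Si⁺ still has 3 valence electrons; B⁺ still has 2 valence electrons; Cl⁺ still has 6 valence electrons.
Core electrons are held far more tightly than valence electrons, so Li tops the IE_2 order.
Valence configurations: P⁺ [Ne]3s²3p², Si⁺ [Ne]3s²3p¹, B⁺ [He]2s², Cl⁺ [Ne]3s²3p⁴.
Tabulated IE_2 (kJ/mol): Li 7298, P 1907, Si 1577, B 2427, Cl 2298.
Overall IE_2 order: Si < P < Cl < B < Li.

Li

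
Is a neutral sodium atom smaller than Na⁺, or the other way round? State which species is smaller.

Forming Na⁺ removes 1 electron from Na. Fewer electrons for the same nuclear charge means less shielding and a higher Z_eff on the remaining electrons, and for main-group metals the entire outer shell is lost.
A cation is smaller than its parent atom: Na⁺ < Na.

Na⁺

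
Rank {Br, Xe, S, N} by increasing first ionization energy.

N is in period 2, group 15; S is in period 3, group 16; Br is in period 4, group 17; Xe is in period 5, group 18.
First ionization energy rises across a period (greater Z_eff holds electrons more tightly) and falls down a group (valence electrons are farther from the nucleus).
These sit on a diagonal, where the across-period and down-group effects partly cancel.
Br > S: the two effects oppose for this pair; the across-period effect wins (1140 vs 1000 kJ/mol).
Xe > Br: period and group pull opposite ways; the across-period shift dominates (1170 vs 1140 kJ/mol).
N > Xe: the two effects oppose for this pair; the down-group effect wins (1402 vs 1170 kJ/mol).
Approximate values (kJ/mol): N 1402, S 1000, Br 1140, Xe 1170.
So from lowest to highest: S < Br < Xe < N.

S < Br < Xe < N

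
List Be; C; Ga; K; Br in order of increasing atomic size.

Be is in period 2, group 2; C is in period 2, group 14; K is in period 4, group 1; Ga is in period 4, group 13; Br is in period 4, group 17.
Across a period the added protons contract the valence shell; down a group each new principal shell makes the atom larger.
Here both period and group differ, so the two effects have to be weighed against each other.
Be > C: both are in period 2; the period trend gives Be the larger value.
Br > Be: period and group pull opposite ways; the down-group shift dominates (114 vs 102 pm).
Ga > Br: both are in period 4; the period trend gives Ga the larger value.
K > Ga: K lies to the left of Ga in period 4, so the across-period effect alone puts K larger.
For reference (pm): Be 102, C 75, K 196, Ga 124, Br 114.
So from smallest to largest: C < Be < Br < Ga < K.

C, Be, Br, Ga, K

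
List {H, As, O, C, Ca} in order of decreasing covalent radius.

Ca, As, C, O, H

H is in period 1, group 1; C is in period 2, group 14; O is in period 2, group 16; Ca is in period 4, group 2; As is in period 4, group 15.
Moving right in a period, electrons are added to the same shell under a stronger nuclear pull, so atoms get smaller; moving down, a new shell is opened and atoms get larger.
Neither a single period nor a single group — weigh both effects.
O > H: the two effects oppose for this pair; the down-group effect wins (63 vs 32 pm).
C > O: both are in period 2; the period trend gives C the larger value.
As > C: the two effects oppose for this pair; the down-group effect wins (121 vs 75 pm).
Ca > As: Ca lies to the left of As in period 4, so the across-period effect alone puts Ca larger.
Approximate values (pm): H 32, C 75, O 63, Ca 171, As 121.
So from largest to smallest: Ca > As > C > O > H.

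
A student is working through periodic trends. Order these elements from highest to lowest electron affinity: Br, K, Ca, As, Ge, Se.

Br > Se > Ge > As > K > Ca

K is in period 4, group 1; Ca is in period 4, group 2; Ge is in period 4, group 14; As is in period 4, group 15; Se is in period 4, group 16; Br is in period 4, group 17.
Adding an electron releases more energy for atoms nearer the top right (short of the noble gases).
All lie in period 4; the across-period trend (electron affinity increases left to right) applies, with the exception below.
Note the exception: K has a higher electron affinity than Ca, contrary to the simple trend — adding an electron to Ca (ns²) has to open a new, higher-energy np subshell, which is unfavourable.
Note the exception: Ge has a higher electron affinity than As, contrary to the simple trend — adding an electron to As's half-filled 4p³ is unfavourable, so Ge (4p²) has the more exothermic EA.
Tabulated electron affinity (kJ/mol): K 48, Ca 2, Ge 119, As 78, Se 195, Br 325.
So from highest to lowest: Br > Se > Ge > As > K > Ca.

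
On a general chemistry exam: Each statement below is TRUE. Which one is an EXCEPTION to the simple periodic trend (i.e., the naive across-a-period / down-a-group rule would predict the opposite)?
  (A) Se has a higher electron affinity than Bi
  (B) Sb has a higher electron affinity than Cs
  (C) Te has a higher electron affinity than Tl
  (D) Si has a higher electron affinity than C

The general trend: electron affinity increases across a period and decreases down a group.
(A) Se (period 4, group 16) vs Bi (period 6, group 15): the stated order agrees with the simple trend.
(B) Sb (period 5, group 15) vs Cs (period 6, group 1): the stated order agrees with the simple trend.
(C) Te (period 5, group 16) vs Tl (period 6, group 13): the stated order agrees with the simple trend.
(D) Si (period 3, group 14) vs C (period 2, group 14): the stated order contradicts the simple trend.
The exception is (D): Si's larger, more diffuse 3p orbitals accept an added electron slightly more readily than C's compact 2p.

(D)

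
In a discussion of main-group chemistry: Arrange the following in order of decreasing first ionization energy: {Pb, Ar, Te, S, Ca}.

Ar > S > Te > Pb > Ca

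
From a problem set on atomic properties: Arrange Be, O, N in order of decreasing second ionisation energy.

Consider each +1 ion: Be⁺ still has 1 valence electron; O⁺ still has 5 valence electrons; N⁺ still has 4 valence electrons.
All are still removing valence electrons, so compare the +1 ions as you would atoms: IE_2 generally rises across a period (higher Z_eff) and falls down a group (larger shell), subject to the usual subshell exceptions.
Valence configurations: Be⁺ [He]2s¹, O⁺ [He]2s²2p³, N⁺ [He]2s²2p².
Tabulated IE_2 (kJ/mol): Be 1757, O 3388, N 2856.
Putting it together, IE_2: Be < N < O.

O > N > Be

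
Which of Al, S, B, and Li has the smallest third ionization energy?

Consider each +2 ion: Al²⁺ still has 1 valence electron; S²⁺ still has 4 valence electrons; B²⁺ still has 1 valence electron; Li²⁺ is already 1 electron into the core.
Pulling an electron out of a noble-gas core costs far more than removing a remaining valence electron, so Li sits at the high end of IE_3.
Valence configurations: Al²⁺ [Ne]3s¹, S²⁺ [Ne]3s²3p², B²⁺ [He]2s¹.
Approximate IE_3 values (kJ/mol): Al 2745, S 3357, B 3660, Li 11815.
So the third ionization energies run Al < S < B < Li.

Al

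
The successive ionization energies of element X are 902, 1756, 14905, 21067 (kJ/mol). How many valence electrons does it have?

2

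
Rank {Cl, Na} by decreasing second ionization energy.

The second ionization energy removes an electron from the +1 ion. For each element: Cl⁺ still has 6 valence electrons; Na⁺ is the bare [Ne] core.
Core electrons are held far more tightly than valence electrons, so Na tops the IE_2 order.
The numbers (kJ/mol): Cl 2298, Na 4562.
So the second ionization energies run Cl < Na.

Na > Cl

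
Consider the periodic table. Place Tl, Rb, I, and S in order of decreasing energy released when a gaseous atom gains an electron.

S is in period 3, group 16; Rb is in period 5, group 1; I is in period 5, group 17; Tl is in period 6, group 13.
EA tends to increase across a period and decrease down a group, though the pattern is less regular than for IE or radius.
These span different periods and groups, so the two trends combine.
Rb > Tl: the two effects oppose for this pair; the down-group effect wins (47 vs 19 kJ/mol).
S > Rb: both effects reinforce here, so S is clearly the higher of the two.
I > S: period and group pull opposite ways; the across-period shift dominates (295 vs 200 kJ/mol).
For reference (kJ/mol): S 200, Rb 47, I 295, Tl 19.
So from highest to lowest: I > S > Rb > Tl.

I, S, Rb, Tl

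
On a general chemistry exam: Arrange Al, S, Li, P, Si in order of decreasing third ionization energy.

Li > S > Si > P > Al

The third ionization energy removes an electron from the +2 ion. For each element: Al²⁺ still has 1 valence electron; S²⁺ still has 4 valence electrons; Li²⁺ is already 1 electron into the core; P²⁺ still has 3 valence electrons; Si²⁺ still has 2 valence electrons.
Pulling an electron out of a noble-gas core costs far more than removing a remaining valence electron, so Li sits at the high end of IE_3.
Valence configurations: Al²⁺ [Ne]3s¹, S²⁺ [Ne]3s²3p², P²⁺ [Ne]3s²3p¹, Si²⁺ [Ne]3s².
P²⁺ loses a lone 3p electron whereas Si²⁺ must break into a filled 3s² pair, so IE_3(Si) > IE_3(P) even though P has the higher nuclear charge.
Tabulated IE_3 (kJ/mol): Al 2745, S 3357, Li 11815, P 2914, Si 3232.
Putting it together, IE_3: Al < P < Si < S < Li.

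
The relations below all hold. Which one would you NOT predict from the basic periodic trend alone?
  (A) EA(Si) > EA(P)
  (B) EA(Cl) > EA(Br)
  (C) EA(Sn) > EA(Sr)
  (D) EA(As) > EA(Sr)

The general trend: electron affinity increases across a period and decreases down a group.
(A) Si (period 3, group 14) vs P (period 3, group 15): the stated order contradicts the simple trend.
(B) Cl (period 3, group 17) vs Br (period 4, group 17): the stated order agrees with the simple trend.
(C) Sn (period 5, group 14) vs Sr (period 5, group 2): the stated order agrees with the simple trend.
(D) As (period 4, group 15) vs Sr (period 5, group 2): the stated order agrees with the simple trend.
The exception is (A): adding an electron to P's half-filled 3p³ is unfavourable, so Si (3p²) has the more exothermic EA.

(A)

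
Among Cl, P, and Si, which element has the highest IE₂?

Cl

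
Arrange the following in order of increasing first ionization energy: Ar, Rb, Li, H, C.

H is in period 1, group 1; Li is in period 2, group 1; C is in period 2, group 14; Ar is in period 3, group 18; Rb is in period 5, group 1.
Across a period the outer electron is held more tightly (higher IE₁); down a group it sits in a higher shell, more shielded, and comes off more easily.
These span different periods and groups, so the two trends combine.
Li > Rb: Li sits above Rb in group 1, so the down-group effect alone puts Li higher.
C > Li: both are in period 2; the period trend gives C the larger value.
H > C: the two effects oppose for this pair; the down-group effect wins (1312 vs 1086 kJ/mol).
Ar > H: period and group pull opposite ways; the across-period shift dominates (1521 vs 1312 kJ/mol).
Approximate values (kJ/mol): H 1312, Li 520, C 1086, Ar 1521, Rb 403.
So from lowest to highest: Rb < Li < C < H < Ar.

Rb < Li < C < H < Ar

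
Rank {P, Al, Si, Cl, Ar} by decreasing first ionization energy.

Ar, Cl, P, Si, Al

Al is in period 3, group 13; Si is in period 3, group 14; P is in period 3, group 15; Cl is in period 3, group 17; Ar is in period 3, group 18.
Removing the outermost electron gets harder across a period and easier down a group.
All lie in period 3, so first ionization energy increases left to right.
So from highest to lowest: Ar > Cl > P > Si > Al.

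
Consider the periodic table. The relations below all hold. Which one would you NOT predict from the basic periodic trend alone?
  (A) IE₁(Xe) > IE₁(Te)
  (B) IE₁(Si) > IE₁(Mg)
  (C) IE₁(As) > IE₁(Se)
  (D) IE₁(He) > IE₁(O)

(C)

The general trend: first ionisation energy increases across a period and decreases down a group.
(A) Xe (period 5, group 18) vs Te (period 5, group 16): the stated order agrees with the simple trend.
(B) Si (period 3, group 14) vs Mg (period 3, group 2): the stated order agrees with the simple trend.
(C) As (period 4, group 15) vs Se (period 4, group 16): the stated order contradicts the simple trend.
(D) He (period 1, group 18) vs O (period 2, group 16): the stated order agrees with the simple trend.
The exception is (C): Se (4p⁴) ionizes more easily than half-filled As (4p³).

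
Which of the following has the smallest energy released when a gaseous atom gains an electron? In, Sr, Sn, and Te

Sr is in period 5, group 2; In is in period 5, group 13; Sn is in period 5, group 14; Te is in period 5, group 16.
Electron affinity generally becomes more exothermic across a period toward the halogens and less exothermic down a group.
All lie in period 5, so electron affinity increases left to right.
The smallest energy released when a gaseous atom gains an electron among these belongs to Sr.

Sr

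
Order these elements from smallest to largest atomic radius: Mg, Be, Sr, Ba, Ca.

Moving right in a period, electrons are added to the same shell under a stronger nuclear pull, so atoms get smaller; moving down, a new shell is opened and atoms get larger.
All are in group 2, so atomic radius increases down the group.
So from smallest to largest: Be < Mg < Ca < Sr < Ba.

Be, Mg, Ca, Sr, Ba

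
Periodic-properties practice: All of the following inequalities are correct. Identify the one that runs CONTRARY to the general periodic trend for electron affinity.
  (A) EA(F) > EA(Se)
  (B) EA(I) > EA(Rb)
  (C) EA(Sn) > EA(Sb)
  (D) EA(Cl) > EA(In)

(C)

The general trend: electron affinity increases across a period and decreases down a group.
(A) F (period 2, group 17) vs Se (period 4, group 16): the stated order agrees with the simple trend.
(B) I (period 5, group 17) vs Rb (period 5, group 1): the stated order agrees with the simple trend.
(C) Sn (period 5, group 14) vs Sb (period 5, group 15): the stated order contradicts the simple trend.
(D) Cl (period 3, group 17) vs In (period 5, group 13): the stated order agrees with the simple trend.
The exception is (C): adding an electron to Sb's half-filled 5p³ is unfavourable, so Sn has the more exothermic EA.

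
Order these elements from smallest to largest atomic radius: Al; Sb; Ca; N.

N < Al < Sb < Ca

N is in period 2, group 15; Al is in period 3, group 13; Ca is in period 4, group 2; Sb is in period 5, group 15.
Atomic radius shrinks across a period as nuclear charge pulls the same shell inward, and grows down a group as new shells are added.
These span different periods and groups, so the two trends combine.
Al > N: relative to N, both the across-period and down-group shifts push Al's atomic radius up.
Sb > Al: period and group pull opposite ways; the down-group shift dominates (140 vs 126 pm).
Ca > Sb: period and group pull opposite ways; the across-period shift dominates (171 vs 140 pm).
For reference (pm): N 71, Al 126, Ca 171, Sb 140.
So from smallest to largest: N < Al < Sb < Ca.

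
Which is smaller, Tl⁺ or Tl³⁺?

Tl³⁺

Both ions have Z = 81 protons, but Tl³⁺ has lost more electrons, so its remaining electrons feel a larger effective nuclear charge per electron and are pulled in more tightly.
Higher positive charge → smaller ion, so Tl⁺ > Tl³⁺.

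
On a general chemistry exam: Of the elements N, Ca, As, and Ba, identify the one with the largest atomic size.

N is in period 2, group 15; Ca is in period 4, group 2; As is in period 4, group 15; Ba is in period 6, group 2.
Atomic radius shrinks across a period as nuclear charge pulls the same shell inward, and grows down a group as new shells are added.
Neither a single period nor a single group — weigh both effects.
As > N: As sits below N in group 15, so the down-group effect alone puts As larger.
Ca > As: both are in period 4; the period trend gives Ca the larger value.
Ba > Ca: Ba sits below Ca in group 2, so the down-group effect alone puts Ba larger.
Approximate values (pm): N 71, Ca 171, As 121, Ba 196.
The largest atomic size among these belongs to Ba.

Ba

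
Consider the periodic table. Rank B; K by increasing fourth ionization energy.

K < B

The fourth ionization energy removes an electron from the +3 ion. For each element: B³⁺ is the bare [He] core; K³⁺ is already 2 electrons into the core.
All of these are removing an electron from a noble-gas core or deeper; the smaller core (lower principal quantum number) is held far more tightly, and within a period the higher nuclear charge binds the same core more tightly.
Tabulated IE_4 (kJ/mol): B 25026, K 5877.
So the fourth ionization energies run K < B.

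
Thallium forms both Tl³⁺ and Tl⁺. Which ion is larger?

Tl⁺

Both ions have Z = 81 protons, but Tl³⁺ has lost more electrons, so its remaining electrons feel a larger effective nuclear charge per electron and are pulled in more tightly.
Higher positive charge → smaller ion, so Tl⁺ > Tl³⁺.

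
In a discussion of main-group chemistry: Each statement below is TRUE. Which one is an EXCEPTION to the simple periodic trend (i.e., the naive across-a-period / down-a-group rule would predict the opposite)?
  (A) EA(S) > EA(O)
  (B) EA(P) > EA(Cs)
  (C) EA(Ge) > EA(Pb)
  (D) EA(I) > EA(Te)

The general trend: electron affinity increases across a period and decreases down a group.
(A) S (period 3, group 16) vs O (period 2, group 16): the stated order contradicts the simple trend.
(B) P (period 3, group 15) vs Cs (period 6, group 1): the stated order agrees with the simple trend.
(C) Ge (period 4, group 14) vs Pb (period 6, group 14): the stated order agrees with the simple trend.
(D) I (period 5, group 17) vs Te (period 5, group 16): the stated order agrees with the simple trend.
The exception is (A): the compact 2p subshell of O repels the added electron more than S's larger 3p does.

(A)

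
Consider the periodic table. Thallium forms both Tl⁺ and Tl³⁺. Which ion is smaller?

Tl³⁺

Both ions have Z = 81 protons, but Tl³⁺ has lost more electrons, so its remaining electrons feel a larger effective nuclear charge per electron and are pulled in more tightly.
Higher positive charge → smaller ion, so Tl⁺ > Tl³⁺.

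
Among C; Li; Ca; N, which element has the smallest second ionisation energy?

After 1 electron has been removed, what remains? C⁺ still has 3 valence electrons; Li⁺ is the bare [He] core; Ca⁺ still has 1 valence electron; N⁺ still has 4 valence electrons.
Pulling an electron out of a noble-gas core costs far more than removing a remaining valence electron, so Li sits at the high end of IE_2.
Valence configurations: C⁺ [He]2s²2p¹, Ca⁺ [Ar]4s¹, N⁺ [He]2s²2p².
The numbers (kJ/mol): C 2353, Li 7298, Ca 1145, N 2856.
So the second ionization energies run Ca < C < N < Li.

Ca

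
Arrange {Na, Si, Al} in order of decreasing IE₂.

Na, Al, Si

IE_2 is the cost of taking one more electron from the +1 cation: Na⁺ is the bare [Ne] core; Si⁺ still has 3 valence electrons; Al⁺ still has 2 valence electrons.
Pulling an electron out of a noble-gas core costs far more than removing a remaining valence electron, so Na sits at the high end of IE_2.
Valence configurations: Si⁺ [Ne]3s²3p¹, Al⁺ [Ne]3s².
Si⁺ loses a lone 3p electron whereas Al⁺ must break into a filled 3s² pair, so IE_2(Al) > IE_2(Si) even though Si has the higher nuclear charge.
Approximate IE_2 values (kJ/mol): Na 4562, Si 1577, Al 1817.
Putting it together, IE_2: Si < Al < Na.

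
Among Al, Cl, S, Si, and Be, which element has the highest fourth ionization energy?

IE_4 is the cost of taking one more electron from the +3 cation: Al³⁺ is the bare [Ne] core; Cl³⁺ still has 4 valence electrons; S³⁺ still has 3 valence electrons; Si³⁺ still has 1 valence electron; Be³⁺ is already 1 electron into the core.
Pulling an electron out of a noble-gas core costs far more than removing a remaining valence electron, so Al and Be sit at the high end of IE_4.
Valence configurations: Cl³⁺ [Ne]3s²3p², S³⁺ [Ne]3s²3p¹, Si³⁺ [Ne]3s¹.
Approximate IE_4 values (kJ/mol): Al 11577, Cl 5159, S 4556, Si 4356, Be 21007.
Hence IE_4: Si < S < Cl < Al < Be.

Be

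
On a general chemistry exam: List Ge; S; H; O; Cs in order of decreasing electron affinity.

S > O > Ge > H > Cs

H is in period 1, group 1; O is in period 2, group 16; S is in period 3, group 16; Ge is in period 4, group 14; Cs is in period 6, group 1.
Electron affinity generally becomes more exothermic across a period toward the halogens and less exothermic down a group.
These span different periods and groups, so the two trends combine.
H > Cs: they share group 1; the group trend gives H the larger value.
Ge > H: period and group pull opposite ways; the across-period shift dominates (119 vs 73 kJ/mol).
O > Ge: relative to Ge, both the across-period and down-group shifts push O's electron affinity up.
S > O: this pair runs against the simple trend — see the exception note.
Note the exception: S has a higher electron affinity than O, contrary to the simple trend — the compact 2p subshell of O repels the added electron more than S's larger 3p does.
For reference (kJ/mol): H 73, O 141, S 200, Ge 119, Cs 46.
So from highest to lowest: S > O > Ge > H > Cs.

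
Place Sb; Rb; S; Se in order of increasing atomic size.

S is in period 3, group 16; Se is in period 4, group 16; Rb is in period 5, group 1; Sb is in period 5, group 15.
Radius decreases left→right (rising Z_eff, same n) and increases top→bottom (higher n).
These span different periods and groups, so the two trends combine.
Se > S: they share group 16; the group trend gives Se the larger value.
Sb > Se: relative to Se, both the across-period and down-group shifts push Sb's atomic radius up.
Rb > Sb: Rb lies to the left of Sb in period 5, so the across-period effect alone puts Rb larger.
Tabulated atomic radius (pm): S 103, Se 116, Rb 210, Sb 140.
So from smallest to largest: S < Se < Sb < Rb.

S < Se < Sb < Rb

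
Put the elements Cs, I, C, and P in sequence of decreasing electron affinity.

I, C, P, Cs

C is in period 2, group 14; P is in period 3, group 15; I is in period 5, group 17; Cs is in period 6, group 1.
Adding an electron releases more energy for atoms nearer the top right (short of the noble gases).
These span different periods and groups, so the two trends combine.
P > Cs: relative to Cs, both the across-period and down-group shifts push P's electron affinity up.
C > P: the two effects oppose for this pair; the down-group effect wins (122 vs 72 kJ/mol).
I > C: the two effects oppose for this pair; the across-period effect wins (295 vs 122 kJ/mol).
Tabulated electron affinity (kJ/mol): C 122, P 72, I 295, Cs 46.
So from highest to lowest: I > C > P > Cs.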